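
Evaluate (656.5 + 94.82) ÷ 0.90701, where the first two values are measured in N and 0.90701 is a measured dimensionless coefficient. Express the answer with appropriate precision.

656.5 N + 94.82 N = 751.32 N; the sum is limited to 1 decimal place (4 s.f.).
Carrying full precision, 751.32 ÷ 0.90701 = 828.348088775… N; 0.90701 has 5 s.f., so the result keeps min(4, 5) = 4 s.f.
Rounded to 4 significant figures: 828.3 N.

828.3 N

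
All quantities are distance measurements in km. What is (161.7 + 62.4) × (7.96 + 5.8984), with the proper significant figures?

3106 km²

161.7 + 62.4 = 224.1, limited to 1 d.p. → 4 s.f.; 7.96 + 5.8984 = 13.8584, limited to 2 d.p. → 4 s.f.
Carrying full precision, 224.1 × 13.8584 = 3105.66744; keep min(4, 4) = 4 s.f.
Rounded to 4 significant figures: 3106 km².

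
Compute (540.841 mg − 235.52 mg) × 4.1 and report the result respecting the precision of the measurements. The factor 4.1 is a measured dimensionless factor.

540.841 mg − 235.52 mg = 305.321 mg; the difference is limited to 2 decimal places (5 s.f.).
Carrying full precision, 305.321 × 4.1 = 1251.8161 mg; 4.1 has 2 s.f., so the result keeps min(5, 2) = 2 s.f.
Rounded to 2 significant figures: 1.3 × 10^3 mg.

1.3 × 10^3 mg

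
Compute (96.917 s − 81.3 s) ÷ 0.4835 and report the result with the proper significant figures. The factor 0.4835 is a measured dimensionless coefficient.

32.3 s

96.917 s − 81.3 s = 15.617 s; the difference is limited to 1 decimal place (3 s.f.).
Carrying full precision, 15.617 ÷ 0.4835 = 32.2998965874… s; 0.4835 has 4 s.f., so the result keeps min(3, 4) = 3 s.f.
Rounded to 3 significant figures: 32.3 s.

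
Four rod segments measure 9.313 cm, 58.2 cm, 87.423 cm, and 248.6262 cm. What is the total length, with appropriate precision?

9.313 cm + 58.2 cm + 87.423 cm + 248.6262 cm = 403.5622 cm.
Addition/subtraction keeps the fewest decimal places: 9.313 → 3 decimal places, 58.2 → 1 decimal place, 87.423 → 3 decimal places, 248.6262 → 4 decimal places; limit is 1.
Rounded to 1 decimal place: 403.6 cm.

403.6 cm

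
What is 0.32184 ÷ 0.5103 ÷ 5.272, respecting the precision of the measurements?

0.1196

0.32184 ÷ 0.5103 ÷ 5.272 = 0.119629709918…
Multiplication/division keeps the fewest significant figures: 0.32184 → 5 s.f., 0.5103 → 4 s.f., 5.272 → 4 s.f.; limit is 4.
Rounded to 4 significant figures: 0.1196.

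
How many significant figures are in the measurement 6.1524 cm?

5

6.1524: every digit is nonzero and significant.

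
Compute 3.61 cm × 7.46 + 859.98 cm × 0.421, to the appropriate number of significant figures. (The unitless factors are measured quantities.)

3.61 × 7.46 = 26.9306 → 26.9 cm (3 s.f., last digit at the 10^-1 place).
859.98 × 0.421 = 362.05158 → 362 cm (3 s.f., last digit at the 10^0 place).
Sum: 388.98218 cm; keep the coarser place, 10^0.
Result: 389 cm.

389 cm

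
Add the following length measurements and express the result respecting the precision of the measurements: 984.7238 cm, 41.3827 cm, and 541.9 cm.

1568.0 cm

984.7238 cm + 41.3827 cm + 541.9 cm = 1568.0065 cm.
Addition/subtraction keeps the fewest decimal places: 984.7238 → 4 decimal places, 41.3827 → 4 decimal places, 541.9 → 1 decimal place; limit is 1.
Rounded to 1 decimal place: 1568.0 cm.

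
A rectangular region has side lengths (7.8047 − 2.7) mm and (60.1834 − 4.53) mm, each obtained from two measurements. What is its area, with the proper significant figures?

7.8047 − 2.7 = 5.1047, limited to 1 d.p. → 2 s.f.; 60.1834 − 4.53 = 55.6534, limited to 2 d.p. → 4 s.f.
Carrying full precision, 5.1047 × 55.6534 = 284.09391098; keep min(2, 4) = 2 s.f.
Rounded to 2 significant figures: 2.8 × 10² mm².

2.8 × 10² mm²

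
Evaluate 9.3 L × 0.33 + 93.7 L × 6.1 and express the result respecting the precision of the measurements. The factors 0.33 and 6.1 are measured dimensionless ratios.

9.3 × 0.33 = 3.069 → 3.1 L (2 s.f., last digit at the 10^-1 place).
93.7 × 6.1 = 571.57 → 5.7 × 10^2 L (2 s.f., last digit at the 10^1 place).
Sum: 574.639 L; keep the coarser place, 10^1.
Result: 5.7 × 10^2 L.

5.7 × 10^2 L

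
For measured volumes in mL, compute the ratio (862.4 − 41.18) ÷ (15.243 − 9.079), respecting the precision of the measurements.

133.2

862.4 − 41.18 = 821.22, limited to 1 d.p. → 4 s.f.; 15.243 − 9.079 = 6.164, limited to 3 d.p. → 4 s.f.
Carrying full precision, 821.22 ÷ 6.164 = 133.228423102…; keep min(4, 4) = 4 s.f.
Rounded to 4 significant figures: 133.2.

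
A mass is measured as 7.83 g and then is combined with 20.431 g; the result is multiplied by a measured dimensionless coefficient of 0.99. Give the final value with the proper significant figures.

7.83 g + 20.431 g = 28.261 g; the sum is limited to 2 decimal places (4 s.f.).
Carrying full precision, 28.261 × 0.99 = 27.97839 g; 0.99 has 2 s.f., so the result keeps min(4, 2) = 2 s.f.
Rounded to 2 significant figures: 28 g.

28 g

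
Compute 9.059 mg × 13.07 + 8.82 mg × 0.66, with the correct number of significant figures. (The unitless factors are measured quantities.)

9.059 × 13.07 = 118.40113 → 118.4 mg (4 s.f., last digit at the 10^-1 place).
8.82 × 0.66 = 5.8212 → 5.8 mg (2 s.f., last digit at the 10^-1 place).
Sum: 124.22233 mg; keep the coarser place, 10^-1.
Result: 124.2 mg.

124.2 mg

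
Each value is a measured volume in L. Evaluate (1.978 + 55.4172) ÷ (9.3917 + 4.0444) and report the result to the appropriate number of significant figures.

4.2717

1.978 + 55.4172 = 57.3952, limited to 3 d.p. → 5 s.f.; 9.3917 + 4.0444 = 13.4361, limited to 4 d.p. → 6 s.f.
Carrying full precision, 57.3952 ÷ 13.4361 = 4.27171575085…; keep min(5, 6) = 5 s.f.
Rounded to 5 significant figures: 4.2717.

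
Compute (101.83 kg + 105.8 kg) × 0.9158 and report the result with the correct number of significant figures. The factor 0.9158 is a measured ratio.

190.1 kg

101.83 kg + 105.8 kg = 207.63 kg; the sum is limited to 1 decimal place (4 s.f.).
Carrying full precision, 207.63 × 0.9158 = 190.147554 kg; 0.9158 has 4 s.f., so the result keeps min(4, 4) = 4 s.f.
Rounded to 4 significant figures: 190.1 kg.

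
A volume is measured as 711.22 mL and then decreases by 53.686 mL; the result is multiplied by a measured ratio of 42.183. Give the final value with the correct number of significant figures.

711.22 mL − 53.686 mL = 657.534 mL; the difference is limited to 2 decimal places (5 s.f.).
Carrying full precision, 657.534 × 42.183 = 27736.756722 mL; 42.183 has 5 s.f., so the result keeps min(5, 5) = 5 s.f.
Rounded to 5 significant figures: 2.7737 × 10⁴ mL.

2.7737 × 10⁴ mL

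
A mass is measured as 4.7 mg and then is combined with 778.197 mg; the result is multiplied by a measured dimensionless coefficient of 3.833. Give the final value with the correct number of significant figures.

3001 mg

4.7 mg + 778.197 mg = 782.897 mg; the sum is limited to 1 decimal place (4 s.f.).
Carrying full precision, 782.897 × 3.833 = 3000.844201 mg; 3.833 has 4 s.f., so the result keeps min(4, 4) = 4 s.f.
Rounded to 4 significant figures: 3001 mg.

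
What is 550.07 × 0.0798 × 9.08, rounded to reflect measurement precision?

550.07 × 0.0798 × 9.08 = 398.57192088
Multiplication/division keeps the fewest significant figures: 550.07 → 5 s.f., 0.0798 → 3 s.f., 9.08 → 3 s.f.; limit is 3.
Rounded to 3 significant figures: 399.

399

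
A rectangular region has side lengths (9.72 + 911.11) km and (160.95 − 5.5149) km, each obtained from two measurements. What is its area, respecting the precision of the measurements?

1.4313 × 10^5 km²

9.72 + 911.11 = 920.83, limited to 2 d.p. → 5 s.f.; 160.95 − 5.5149 = 155.4351, limited to 2 d.p. → 5 s.f.
Carrying full precision, 920.83 × 155.4351 = 143129.303133; keep min(5, 5) = 5 s.f.
Rounded to 5 significant figures: 1.4313 × 10^5 km².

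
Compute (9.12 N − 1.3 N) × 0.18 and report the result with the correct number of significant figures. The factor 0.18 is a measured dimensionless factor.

1.4 N

9.12 N − 1.3 N = 7.82 N; the difference is limited to 1 decimal place (2 s.f.).
Carrying full precision, 7.82 × 0.18 = 1.4076 N; 0.18 has 2 s.f., so the result keeps min(2, 2) = 2 s.f.
Rounded to 2 significant figures: 1.4 N.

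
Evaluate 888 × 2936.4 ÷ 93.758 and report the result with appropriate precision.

888 × 2936.4 ÷ 93.758 = 27811.207577…
Multiplication/division keeps the fewest significant figures: 888 → 3 s.f., 2936.4 → 5 s.f., 93.758 → 5 s.f.; limit is 3.
Rounded to 3 significant figures: 2.78 × 10⁴.

2.78 × 10⁴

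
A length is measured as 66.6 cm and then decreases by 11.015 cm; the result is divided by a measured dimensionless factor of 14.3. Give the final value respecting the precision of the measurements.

66.6 cm − 11.015 cm = 55.585 cm; the difference is limited to 1 decimal place (3 s.f.).
Carrying full precision, 55.585 ÷ 14.3 = 3.88706293706… cm; 14.3 has 3 s.f., so the result keeps min(3, 3) = 3 s.f.
Rounded to 3 significant figures: 3.89 cm.

3.89 cm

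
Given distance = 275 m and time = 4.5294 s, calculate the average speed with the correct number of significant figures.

60.7 m/s

average speed = 275 m ÷ 4.5294 s = 60.7144434141… m/s.
275 has 3 significant figures; 4.5294 has 5.
Division/multiplication keeps the fewest: 3 significant figures.
Rounded: 60.7 m/s.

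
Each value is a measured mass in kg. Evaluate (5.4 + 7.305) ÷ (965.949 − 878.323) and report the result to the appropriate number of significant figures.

0.145

5.4 + 7.305 = 12.705, limited to 1 d.p. → 3 s.f.; 965.949 − 878.323 = 87.626, limited to 3 d.p. → 5 s.f.
Carrying full precision, 12.705 ÷ 87.626 = 0.144991212654…; keep min(3, 5) = 3 s.f.
Rounded to 3 significant figures: 0.145.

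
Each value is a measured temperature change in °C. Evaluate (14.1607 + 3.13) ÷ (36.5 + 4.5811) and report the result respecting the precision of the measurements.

0.421

14.1607 + 3.13 = 17.2907, limited to 2 d.p. → 4 s.f.; 36.5 + 4.5811 = 41.0811, limited to 1 d.p. → 3 s.f.
Carrying full precision, 17.2907 ÷ 41.0811 = 0.420891845642…; keep min(4, 3) = 3 s.f.
Rounded to 3 significant figures: 0.421.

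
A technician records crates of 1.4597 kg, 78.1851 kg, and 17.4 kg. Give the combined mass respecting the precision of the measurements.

1.4597 kg + 78.1851 kg + 17.4 kg = 97.0448 kg.
Addition/subtraction keeps the fewest decimal places: 1.4597 → 4 decimal places, 78.1851 → 4 decimal places, 17.4 → 1 decimal place; limit is 1.
Rounded to 1 decimal place: 97.0 kg.

97.0 kg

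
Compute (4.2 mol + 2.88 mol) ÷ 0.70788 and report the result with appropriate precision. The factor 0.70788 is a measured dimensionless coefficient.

4.2 mol + 2.88 mol = 7.08 mol; the sum is limited to 1 decimal place (2 s.f.).
Carrying full precision, 7.08 ÷ 0.70788 = 10.0016952026… mol; 0.70788 has 5 s.f., so the result keeps min(2, 5) = 2 s.f.
Rounded to 2 significant figures: 1.0 × 10¹ mol.

1.0 × 10¹ mol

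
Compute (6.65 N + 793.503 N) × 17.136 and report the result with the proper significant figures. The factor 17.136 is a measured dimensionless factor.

13711 N

6.65 N + 793.503 N = 800.153 N; the sum is limited to 2 decimal places (5 s.f.).
Carrying full precision, 800.153 × 17.136 = 13711.421808 N; 17.136 has 5 s.f., so the result keeps min(5, 5) = 5 s.f.
Rounded to 5 significant figures: 13711 N.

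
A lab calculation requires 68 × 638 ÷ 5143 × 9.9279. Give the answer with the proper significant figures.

68 × 638 ÷ 5143 × 9.9279 = 83.747231888…
Multiplication/division keeps the fewest significant figures: 68 → 2 s.f., 638 → 3 s.f., 5143 → 4 s.f., 9.9279 → 5 s.f.; limit is 2.
Rounded to 2 significant figures: 84.

84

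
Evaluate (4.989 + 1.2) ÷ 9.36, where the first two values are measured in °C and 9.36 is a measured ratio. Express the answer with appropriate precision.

0.66 °C

4.989 °C + 1.2 °C = 6.189 °C; the sum is limited to 1 decimal place (2 s.f.).
Carrying full precision, 6.189 ÷ 9.36 = 0.661217948718… °C; 9.36 has 3 s.f., so the result keeps min(2, 3) = 2 s.f.
Rounded to 2 significant figures: 0.66 °C.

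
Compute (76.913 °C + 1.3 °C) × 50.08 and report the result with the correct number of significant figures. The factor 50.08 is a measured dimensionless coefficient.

3.92 × 10³ °C

76.913 °C + 1.3 °C = 78.213 °C; the sum is limited to 1 decimal place (3 s.f.).
Carrying full precision, 78.213 × 50.08 = 3916.90704 °C; 50.08 has 4 s.f., so the result keeps min(3, 4) = 3 s.f.
Rounded to 3 significant figures: 3.92 × 10³ °C.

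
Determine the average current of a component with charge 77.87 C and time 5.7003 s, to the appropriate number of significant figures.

average current = 77.87 C ÷ 5.7003 s = 13.6606845254… A.
77.87 has 4 significant figures; 5.7003 has 5.
Division/multiplication keeps the fewest: 4 significant figures.
Rounded: 13.66 A.

13.66 A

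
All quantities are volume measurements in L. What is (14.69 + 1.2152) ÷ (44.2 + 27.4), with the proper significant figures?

14.69 + 1.2152 = 15.9052, limited to 2 d.p. → 4 s.f.; 44.2 + 27.4 = 71.6, limited to 1 d.p. → 3 s.f.
Carrying full precision, 15.9052 ÷ 71.6 = 0.222139664804…; keep min(4, 3) = 3 s.f.
Rounded to 3 significant figures: 0.222.

0.222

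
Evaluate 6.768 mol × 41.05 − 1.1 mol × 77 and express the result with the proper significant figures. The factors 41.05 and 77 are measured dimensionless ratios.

6.768 × 41.05 = 277.8264 → 277.8 mol (4 s.f., last digit at the 10^-1 place).
1.1 × 77 = 84.7 → 85 mol (2 s.f., last digit at the 10^0 place).
Difference: 193.1264 mol; keep the coarser place, 10^0.
Result: 193 mol.

193 mol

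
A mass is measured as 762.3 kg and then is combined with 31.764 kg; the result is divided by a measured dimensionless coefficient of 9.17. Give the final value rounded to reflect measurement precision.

762.3 kg + 31.764 kg = 794.064 kg; the sum is limited to 1 decimal place (4 s.f.).
Carrying full precision, 794.064 ÷ 9.17 = 86.5936750273… kg; 9.17 has 3 s.f., so the result keeps min(4, 3) = 3 s.f.
Rounded to 3 significant figures: 86.6 kg.

86.6 kg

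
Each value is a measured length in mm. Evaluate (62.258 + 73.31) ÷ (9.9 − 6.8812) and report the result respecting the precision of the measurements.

62.258 + 73.31 = 135.568, limited to 2 d.p. → 5 s.f.; 9.9 − 6.8812 = 3.0188, limited to 1 d.p. → 2 s.f.
Carrying full precision, 135.568 ÷ 3.0188 = 44.907910428…; keep min(5, 2) = 2 s.f.
Rounded to 2 significant figures: 45.

45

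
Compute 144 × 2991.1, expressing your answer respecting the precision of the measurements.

144 × 2991.1 = 430718.4
Multiplication/division keeps the fewest significant figures: 144 → 3 s.f., 2991.1 → 5 s.f.; limit is 3.
Rounded to 3 significant figures: 4.31 × 10^5.

4.31 × 10^5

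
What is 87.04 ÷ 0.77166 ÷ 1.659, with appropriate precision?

67.99

87.04 ÷ 0.77166 ÷ 1.659 = 67.9902295915…
Multiplication/division keeps the fewest significant figures: 87.04 → 4 s.f., 0.77166 → 5 s.f., 1.659 → 4 s.f.; limit is 4.
Rounded to 4 significant figures: 67.99.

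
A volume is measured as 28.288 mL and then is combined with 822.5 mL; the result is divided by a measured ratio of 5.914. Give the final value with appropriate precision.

28.288 mL + 822.5 mL = 850.788 mL; the sum is limited to 1 decimal place (4 s.f.).
Carrying full precision, 850.788 ÷ 5.914 = 143.859993236… mL; 5.914 has 4 s.f., so the result keeps min(4, 4) = 4 s.f.
Rounded to 4 significant figures: 143.9 mL.

143.9 mL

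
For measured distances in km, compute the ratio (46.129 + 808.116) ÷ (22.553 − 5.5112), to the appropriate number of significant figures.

46.129 + 808.116 = 854.245, limited to 3 d.p. → 6 s.f.; 22.553 − 5.5112 = 17.0418, limited to 3 d.p. → 5 s.f.
Carrying full precision, 854.245 ÷ 17.0418 = 50.1264537784…; keep min(6, 5) = 5 s.f.
Rounded to 5 significant figures: 50.126.

50.126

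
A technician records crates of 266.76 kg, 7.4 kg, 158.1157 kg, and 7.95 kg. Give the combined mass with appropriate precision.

440.2 kg

266.76 kg + 7.4 kg + 158.1157 kg + 7.95 kg = 440.2257 kg.
Addition/subtraction keeps the fewest decimal places: 266.76 → 2 decimal places, 7.4 → 1 decimal place, 158.1157 → 4 decimal places, 7.95 → 2 decimal places; limit is 1.
Rounded to 1 decimal place: 440.2 kg.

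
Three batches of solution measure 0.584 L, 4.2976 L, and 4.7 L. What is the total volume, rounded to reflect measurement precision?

9.6 L

0.584 L + 4.2976 L + 4.7 L = 9.5816 L.
Addition/subtraction keeps the fewest decimal places: 0.584 → 3 decimal places, 4.2976 → 4 decimal places, 4.7 → 1 decimal place; limit is 1.
Rounded to 1 decimal place: 9.6 L.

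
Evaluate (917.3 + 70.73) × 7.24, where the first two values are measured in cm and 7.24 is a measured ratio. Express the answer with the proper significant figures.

7.15 × 10³ cm

917.3 cm + 70.73 cm = 988.03 cm; the sum is limited to 1 decimal place (4 s.f.).
Carrying full precision, 988.03 × 7.24 = 7153.3372 cm; 7.24 has 3 s.f., so the result keeps min(4, 3) = 3 s.f.
Rounded to 3 significant figures: 7.15 × 10³ cm.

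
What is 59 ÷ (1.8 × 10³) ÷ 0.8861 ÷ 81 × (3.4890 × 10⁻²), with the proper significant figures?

1.6 × 10⁻⁵

59 ÷ (1.8 × 10³) ÷ 0.8861 ÷ 81 × (3.4890 × 10⁻²) = 0.0000159335563479…
Multiplication/division keeps the fewest significant figures: 59 → 2 s.f., 1.8 × 10³ → 2 s.f., 0.8861 → 4 s.f., 81 → 2 s.f., 3.4890 × 10⁻² → 5 s.f.; limit is 2.
Rounded to 2 significant figures: 1.6 × 10⁻⁵.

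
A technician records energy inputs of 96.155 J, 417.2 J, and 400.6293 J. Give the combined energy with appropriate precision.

914.0 J

96.155 J + 417.2 J + 400.6293 J = 913.9843 J.
Addition/subtraction keeps the fewest decimal places: 96.155 → 3 decimal places, 417.2 → 1 decimal place, 400.6293 → 4 decimal places; limit is 1.
Rounded to 1 decimal place: 914.0 J.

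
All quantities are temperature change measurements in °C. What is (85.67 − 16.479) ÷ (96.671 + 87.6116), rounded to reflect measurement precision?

0.3755

85.67 − 16.479 = 69.191, limited to 2 d.p. → 4 s.f.; 96.671 + 87.6116 = 184.2826, limited to 3 d.p. → 6 s.f.
Carrying full precision, 69.191 ÷ 184.2826 = 0.375461383766…; keep min(4, 6) = 4 s.f.
Rounded to 4 significant figures: 0.3755.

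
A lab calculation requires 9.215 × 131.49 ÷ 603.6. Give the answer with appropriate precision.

9.215 × 131.49 ÷ 603.6 = 2.00742271372…
Multiplication/division keeps the fewest significant figures: 9.215 → 4 s.f., 131.49 → 5 s.f., 603.6 → 4 s.f.; limit is 4.
Rounded to 4 significant figures: 2.007.

2.007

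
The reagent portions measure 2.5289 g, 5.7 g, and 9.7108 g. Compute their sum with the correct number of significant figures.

17.9 g

2.5289 g + 5.7 g + 9.7108 g = 17.9397 g.
Addition/subtraction keeps the fewest decimal places: 2.5289 → 4 decimal places, 5.7 → 1 decimal place, 9.7108 → 4 decimal places; limit is 1.
Rounded to 1 decimal place: 17.9 g.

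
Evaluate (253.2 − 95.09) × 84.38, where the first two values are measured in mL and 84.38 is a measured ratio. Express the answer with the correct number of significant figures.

1.334 × 10^4 mL

253.2 mL − 95.09 mL = 158.11 mL; the difference is limited to 1 decimal place (4 s.f.).
Carrying full precision, 158.11 × 84.38 = 13341.3218 mL; 84.38 has 4 s.f., so the result keeps min(4, 4) = 4 s.f.
Rounded to 4 significant figures: 1.334 × 10^4 mL.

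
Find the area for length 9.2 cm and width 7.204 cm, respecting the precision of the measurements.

area = 9.2 cm × 7.204 cm = 66.2768 cm².
9.2 has 2 significant figures; 7.204 has 4.
Division/multiplication keeps the fewest: 2 significant figures.
Rounded: 66 cm².

66 cm²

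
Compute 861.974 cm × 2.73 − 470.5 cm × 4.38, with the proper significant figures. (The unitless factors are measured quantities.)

2.9 × 10² cm

861.974 × 2.73 = 2353.18902 → 2.35 × 10³ cm (3 s.f., last digit at the 10^1 place).
470.5 × 4.38 = 2060.79 → 2.06 × 10³ cm (3 s.f., last digit at the 10^1 place).
Difference: 292.39902 cm; keep the coarser place, 10^1.
Result: 2.9 × 10² cm.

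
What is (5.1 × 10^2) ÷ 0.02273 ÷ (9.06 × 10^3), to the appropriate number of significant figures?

(5.1 × 10^2) ÷ 0.02273 ÷ (9.06 × 10^3) = 2.47652400917…
Multiplication/division keeps the fewest significant figures: 5.1 × 10^2 → 2 s.f., 0.02273 → 4 s.f., 9.06 × 10^3 → 3 s.f.; limit is 2.
Rounded to 2 significant figures: 2.5.

2.5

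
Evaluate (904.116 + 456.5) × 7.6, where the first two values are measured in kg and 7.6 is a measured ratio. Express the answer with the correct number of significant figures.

1.0 × 10^4 kg

904.116 kg + 456.5 kg = 1360.616 kg; the sum is limited to 1 decimal place (5 s.f.).
Carrying full precision, 1360.616 × 7.6 = 10340.6816 kg; 7.6 has 2 s.f., so the result keeps min(5, 2) = 2 s.f.
Rounded to 2 significant figures: 1.0 × 10^4 kg.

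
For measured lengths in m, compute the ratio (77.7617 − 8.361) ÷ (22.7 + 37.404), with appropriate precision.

77.7617 − 8.361 = 69.4007, limited to 3 d.p. → 5 s.f.; 22.7 + 37.404 = 60.104, limited to 1 d.p. → 3 s.f.
Carrying full precision, 69.4007 ÷ 60.104 = 1.15467689338…; keep min(5, 3) = 3 s.f.
Rounded to 3 significant figures: 1.15.

1.15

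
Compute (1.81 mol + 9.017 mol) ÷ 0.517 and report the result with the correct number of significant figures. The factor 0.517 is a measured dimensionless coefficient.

20.9 mol

1.81 mol + 9.017 mol = 10.827 mol; the sum is limited to 2 decimal places (4 s.f.).
Carrying full precision, 10.827 ÷ 0.517 = 20.9419729207… mol; 0.517 has 3 s.f., so the result keeps min(4, 3) = 3 s.f.
Rounded to 3 significant figures: 20.9 mol.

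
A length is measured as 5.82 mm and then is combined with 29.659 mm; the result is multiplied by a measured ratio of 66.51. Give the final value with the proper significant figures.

2360. mm

5.82 mm + 29.659 mm = 35.479 mm; the sum is limited to 2 decimal places (4 s.f.).
Carrying full precision, 35.479 × 66.51 = 2359.70829 mm; 66.51 has 4 s.f., so the result keeps min(4, 4) = 4 s.f.
Rounded to 4 significant figures: 2360. mm.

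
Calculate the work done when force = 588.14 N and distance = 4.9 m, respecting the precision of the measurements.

2.9 × 10³ J

work done = 588.14 N × 4.9 m = 2881.886 J.
588.14 has 5 significant figures; 4.9 has 2.
Division/multiplication keeps the fewest: 2 significant figures.
Rounded: 2.9 × 10³ J.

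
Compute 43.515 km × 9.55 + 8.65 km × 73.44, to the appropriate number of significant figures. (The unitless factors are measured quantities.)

43.515 × 9.55 = 415.56825 → 416 km (3 s.f., last digit at the 10^0 place).
8.65 × 73.44 = 635.256 → 635 km (3 s.f., last digit at the 10^0 place).
Sum: 1050.82425 km; keep the coarser place, 10^0.
Result: 1051 km.

1051 km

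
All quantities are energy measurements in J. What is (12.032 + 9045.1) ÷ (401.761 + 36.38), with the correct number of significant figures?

20.672

12.032 + 9045.1 = 9057.132, limited to 1 d.p. → 5 s.f.; 401.761 + 36.38 = 438.141, limited to 2 d.p. → 5 s.f.
Carrying full precision, 9057.132 ÷ 438.141 = 20.671728964…; keep min(5, 5) = 5 s.f.
Rounded to 5 significant figures: 20.672.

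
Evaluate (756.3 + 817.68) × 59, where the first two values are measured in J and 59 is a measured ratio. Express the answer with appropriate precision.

9.3 × 10⁴ J

756.3 J + 817.68 J = 1573.98 J; the sum is limited to 1 decimal place (5 s.f.).
Carrying full precision, 1573.98 × 59 = 92864.82 J; 59 has 2 s.f., so the result keeps min(5, 2) = 2 s.f.
Rounded to 2 significant figures: 9.3 × 10⁴ J.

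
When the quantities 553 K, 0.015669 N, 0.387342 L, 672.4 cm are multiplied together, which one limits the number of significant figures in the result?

553 K → 3 s.f.; 0.015669 N → 5 s.f.; 0.387342 L → 6 s.f.; 672.4 cm → 4 s.f.
The fewest is 3 significant figures, from 553 K.

553 K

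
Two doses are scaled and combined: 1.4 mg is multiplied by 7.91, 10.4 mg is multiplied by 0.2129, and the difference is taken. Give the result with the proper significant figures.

1.4 × 7.91 = 11.074 → 11 mg (2 s.f., last digit at the 10^0 place).
10.4 × 0.2129 = 2.21416 → 2.21 mg (3 s.f., last digit at the 10^-2 place).
Difference: 8.85984 mg; keep the coarser place, 10^0.
Result: 9 mg.

9 mg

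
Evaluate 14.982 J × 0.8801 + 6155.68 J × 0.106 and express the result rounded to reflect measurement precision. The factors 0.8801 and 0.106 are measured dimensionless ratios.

6.66 × 10^2 J

14.982 × 0.8801 = 13.1856582 → 13.19 J (4 s.f., last digit at the 10^-2 place).
6155.68 × 0.106 = 652.50208 → 653 J (3 s.f., last digit at the 10^0 place).
Sum: 665.6877382 J; keep the coarser place, 10^0.
Result: 6.66 × 10^2 J.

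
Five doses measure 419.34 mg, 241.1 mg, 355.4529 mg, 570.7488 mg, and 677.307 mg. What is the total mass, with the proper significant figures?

419.34 mg + 241.1 mg + 355.4529 mg + 570.7488 mg + 677.307 mg = 2263.9487 mg.
Addition/subtraction keeps the fewest decimal places: 419.34 → 2 decimal places, 241.1 → 1 decimal place, 355.4529 → 4 decimal places, 570.7488 → 4 decimal places, 677.307 → 3 decimal places; limit is 1.
Rounded to 1 decimal place: 2263.9 mg.

2263.9 mg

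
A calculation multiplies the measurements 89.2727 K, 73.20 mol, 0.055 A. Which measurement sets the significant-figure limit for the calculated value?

89.2727 K → 6 s.f.; 73.20 mol → 4 s.f.; 0.055 A → 2 s.f.
The fewest is 2 significant figures, from 0.055 A.

0.055 A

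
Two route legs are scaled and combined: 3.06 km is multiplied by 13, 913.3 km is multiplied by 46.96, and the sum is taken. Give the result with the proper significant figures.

4.293 × 10^4 km

3.06 × 13 = 39.78 → 4.0 × 10^1 km (2 s.f., last digit at the 10^0 place).
913.3 × 46.96 = 42888.568 → 4.289 × 10^4 km (4 s.f., last digit at the 10^1 place).
Sum: 42928.348 km; keep the coarser place, 10^1.
Result: 4.293 × 10^4 km.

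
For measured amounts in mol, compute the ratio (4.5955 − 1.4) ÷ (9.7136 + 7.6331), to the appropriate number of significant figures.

4.5955 − 1.4 = 3.1955, limited to 1 d.p. → 2 s.f.; 9.7136 + 7.6331 = 17.3467, limited to 4 d.p. → 6 s.f.
Carrying full precision, 3.1955 ÷ 17.3467 = 0.184213712118…; keep min(2, 6) = 2 s.f.
Rounded to 2 significant figures: 0.18.

0.18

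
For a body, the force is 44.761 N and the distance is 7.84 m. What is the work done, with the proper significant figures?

351 J

work done = 44.761 N × 7.84 m = 350.92624 J.
44.761 has 5 significant figures; 7.84 has 3.
Division/multiplication keeps the fewest: 3 significant figures.
Rounded: 351 J.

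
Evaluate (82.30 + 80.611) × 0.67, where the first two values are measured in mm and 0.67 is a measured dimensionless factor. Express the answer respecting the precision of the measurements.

82.30 mm + 80.611 mm = 162.911 mm; the sum is limited to 2 decimal places (5 s.f.).
Carrying full precision, 162.911 × 0.67 = 109.15037 mm; 0.67 has 2 s.f., so the result keeps min(5, 2) = 2 s.f.
Rounded to 2 significant figures: 1.1 × 10^2 mm.

1.1 × 10^2 mm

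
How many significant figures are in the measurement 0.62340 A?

0.62340: leading zeros are not significant; trailing zeros after a decimal point are significant.

5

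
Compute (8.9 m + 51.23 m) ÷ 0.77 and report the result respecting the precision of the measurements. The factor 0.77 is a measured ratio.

78 m

8.9 m + 51.23 m = 60.13 m; the sum is limited to 1 decimal place (3 s.f.).
Carrying full precision, 60.13 ÷ 0.77 = 78.0909090909… m; 0.77 has 2 s.f., so the result keeps min(3, 2) = 2 s.f.
Rounded to 2 significant figures: 78 m.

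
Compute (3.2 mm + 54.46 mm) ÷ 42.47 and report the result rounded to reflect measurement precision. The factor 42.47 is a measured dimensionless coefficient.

3.2 mm + 54.46 mm = 57.66 mm; the sum is limited to 1 decimal place (3 s.f.).
Carrying full precision, 57.66 ÷ 42.47 = 1.35766423358… mm; 42.47 has 4 s.f., so the result keeps min(3, 4) = 3 s.f.
Rounded to 3 significant figures: 1.36 mm.

1.36 mm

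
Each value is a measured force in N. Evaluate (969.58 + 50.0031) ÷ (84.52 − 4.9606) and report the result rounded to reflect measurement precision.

969.58 + 50.0031 = 1019.5831, limited to 2 d.p. → 6 s.f.; 84.52 − 4.9606 = 79.5594, limited to 2 d.p. → 4 s.f.
Carrying full precision, 1019.5831 ÷ 79.5594 = 12.815369397…; keep min(6, 4) = 4 s.f.
Rounded to 4 significant figures: 12.82.

12.82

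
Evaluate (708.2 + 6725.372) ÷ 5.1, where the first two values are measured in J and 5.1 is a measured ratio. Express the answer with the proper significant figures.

1.5 × 10^3 J

708.2 J + 6725.372 J = 7433.572 J; the sum is limited to 1 decimal place (5 s.f.).
Carrying full precision, 7433.572 ÷ 5.1 = 1457.56313725… J; 5.1 has 2 s.f., so the result keeps min(5, 2) = 2 s.f.
Rounded to 2 significant figures: 1.5 × 10^3 J.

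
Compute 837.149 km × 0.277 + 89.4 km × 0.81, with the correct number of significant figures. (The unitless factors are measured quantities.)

304 km

837.149 × 0.277 = 231.890273 → 232 km (3 s.f., last digit at the 10^0 place).
89.4 × 0.81 = 72.414 → 72 km (2 s.f., last digit at the 10^0 place).
Sum: 304.304273 km; keep the coarser place, 10^0.
Result: 304 km.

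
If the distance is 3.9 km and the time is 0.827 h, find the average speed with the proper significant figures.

average speed = 3.9 km ÷ 0.827 h = 4.71584038694… km/h.
3.9 has 2 significant figures; 0.827 has 3.
Division/multiplication keeps the fewest: 2 significant figures.
Rounded: 4.7 km/h.

4.7 km/h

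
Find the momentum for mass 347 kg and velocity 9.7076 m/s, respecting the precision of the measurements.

momentum = 347 kg × 9.7076 m/s = 3368.5372 kg·m/s.
347 has 3 significant figures; 9.7076 has 5.
Division/multiplication keeps the fewest: 3 significant figures.
Rounded: 3.37 × 10³ kg·m/s.

3.37 × 10³ kg·m/s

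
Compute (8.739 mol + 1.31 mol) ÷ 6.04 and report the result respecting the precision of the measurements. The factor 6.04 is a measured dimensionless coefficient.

8.739 mol + 1.31 mol = 10.049 mol; the sum is limited to 2 decimal places (4 s.f.).
Carrying full precision, 10.049 ÷ 6.04 = 1.66374172185… mol; 6.04 has 3 s.f., so the result keeps min(4, 3) = 3 s.f.
Rounded to 3 significant figures: 1.66 mol.

1.66 mol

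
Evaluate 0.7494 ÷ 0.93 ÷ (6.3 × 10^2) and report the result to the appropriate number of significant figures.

0.7494 ÷ 0.93 ÷ (6.3 × 10^2) = 0.0012790578597…
Multiplication/division keeps the fewest significant figures: 0.7494 → 4 s.f., 0.93 → 2 s.f., 6.3 × 10^2 → 2 s.f.; limit is 2.
Rounded to 2 significant figures: 0.0013.

0.0013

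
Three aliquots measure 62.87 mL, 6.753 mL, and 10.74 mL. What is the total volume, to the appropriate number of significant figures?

80.36 mL

62.87 mL + 6.753 mL + 10.74 mL = 80.363 mL.
Addition/subtraction keeps the fewest decimal places: 62.87 → 2 decimal places, 6.753 → 3 decimal places, 10.74 → 2 decimal places; limit is 2.
Rounded to 2 decimal places: 80.36 mL.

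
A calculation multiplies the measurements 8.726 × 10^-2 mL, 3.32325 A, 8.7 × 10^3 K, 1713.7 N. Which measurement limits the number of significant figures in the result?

8.726 × 10^-2 mL → 4 s.f.; 3.32325 A → 6 s.f.; 8.7 × 10^3 K → 2 s.f.; 1713.7 N → 5 s.f.
The fewest is 2 significant figures, from 8.7 × 10^3 K.

8.7 × 10^3 K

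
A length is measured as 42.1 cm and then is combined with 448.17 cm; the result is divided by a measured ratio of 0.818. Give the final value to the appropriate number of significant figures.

42.1 cm + 448.17 cm = 490.27 cm; the sum is limited to 1 decimal place (4 s.f.).
Carrying full precision, 490.27 ÷ 0.818 = 599.35207824… cm; 0.818 has 3 s.f., so the result keeps min(4, 3) = 3 s.f.
Rounded to 3 significant figures: 599 cm.

599 cm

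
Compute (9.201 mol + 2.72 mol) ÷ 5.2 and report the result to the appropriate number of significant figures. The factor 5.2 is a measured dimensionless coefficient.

2.3 mol

9.201 mol + 2.72 mol = 11.921 mol; the sum is limited to 2 decimal places (4 s.f.).
Carrying full precision, 11.921 ÷ 5.2 = 2.2925 mol; 5.2 has 2 s.f., so the result keeps min(4, 2) = 2 s.f.
Rounded to 2 significant figures: 2.3 mol.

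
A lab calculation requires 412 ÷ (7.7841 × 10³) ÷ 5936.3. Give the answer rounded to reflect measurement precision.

8.92 × 10⁻⁶

412 ÷ (7.7841 × 10³) ÷ 5936.3 = 0.00000891605972392…
Multiplication/division keeps the fewest significant figures: 412 → 3 s.f., 7.7841 × 10³ → 5 s.f., 5936.3 → 5 s.f.; limit is 3.
Rounded to 3 significant figures: 8.92 × 10⁻⁶.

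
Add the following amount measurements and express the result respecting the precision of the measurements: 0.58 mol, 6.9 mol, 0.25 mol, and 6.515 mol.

0.58 mol + 6.9 mol + 0.25 mol + 6.515 mol = 14.245 mol.
Addition/subtraction keeps the fewest decimal places: 0.58 → 2 decimal places, 6.9 → 1 decimal place, 0.25 → 2 decimal places, 6.515 → 3 decimal places; limit is 1.
Rounded to 1 decimal place: 14.2 mol.

14.2 mol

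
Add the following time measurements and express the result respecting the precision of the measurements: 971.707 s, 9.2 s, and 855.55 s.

971.707 s + 9.2 s + 855.55 s = 1836.457 s.
Addition/subtraction keeps the fewest decimal places: 971.707 → 3 decimal places, 9.2 → 1 decimal place, 855.55 → 2 decimal places; limit is 1.
Rounded to 1 decimal place: 1836.5 s.

1836.5 s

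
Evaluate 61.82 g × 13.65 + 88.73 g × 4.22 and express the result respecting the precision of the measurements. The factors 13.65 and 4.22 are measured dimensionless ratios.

61.82 × 13.65 = 843.843 → 843.8 g (4 s.f., last digit at the 10^-1 place).
88.73 × 4.22 = 374.4406 → 374 g (3 s.f., last digit at the 10^0 place).
Sum: 1218.2836 g; keep the coarser place, 10^0.
Result: 1218 g.

1218 g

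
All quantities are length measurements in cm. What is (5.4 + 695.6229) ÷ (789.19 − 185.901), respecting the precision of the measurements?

5.4 + 695.6229 = 701.0229, limited to 1 d.p. → 4 s.f.; 789.19 − 185.901 = 603.289, limited to 2 d.p. → 5 s.f.
Carrying full precision, 701.0229 ÷ 603.289 = 1.1620017935…; keep min(4, 5) = 4 s.f.
Rounded to 4 significant figures: 1.162.

1.162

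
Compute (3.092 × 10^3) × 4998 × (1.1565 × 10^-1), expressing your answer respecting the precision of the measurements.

1.787 × 10^6

(3.092 × 10^3) × 4998 × (1.1565 × 10^-1) = 1787233.8204
Multiplication/division keeps the fewest significant figures: 3.092 × 10^3 → 4 s.f., 4998 → 4 s.f., 1.1565 × 10^-1 → 5 s.f.; limit is 4.
Rounded to 4 significant figures: 1.787 × 10^6.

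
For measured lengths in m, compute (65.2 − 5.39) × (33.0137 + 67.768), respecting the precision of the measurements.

65.2 − 5.39 = 59.81, limited to 1 d.p. → 3 s.f.; 33.0137 + 67.768 = 100.7817, limited to 3 d.p. → 6 s.f.
Carrying full precision, 59.81 × 100.7817 = 6027.753477; keep min(3, 6) = 3 s.f.
Rounded to 3 significant figures: 6.03 × 10^3 m².

6.03 × 10^3 m²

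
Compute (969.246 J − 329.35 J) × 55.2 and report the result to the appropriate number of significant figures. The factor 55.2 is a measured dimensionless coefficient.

3.53 × 10⁴ J

969.246 J − 329.35 J = 639.896 J; the difference is limited to 2 decimal places (5 s.f.).
Carrying full precision, 639.896 × 55.2 = 35322.2592 J; 55.2 has 3 s.f., so the result keeps min(5, 3) = 3 s.f.
Rounded to 3 significant figures: 3.53 × 10⁴ J.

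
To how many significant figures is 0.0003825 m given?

0.0003825: leading zeros are not significant.

4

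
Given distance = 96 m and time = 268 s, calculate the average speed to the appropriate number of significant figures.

average speed = 96 m ÷ 268 s = 0.358208955224… m/s.
96 has 2 significant figures; 268 has 3.
Division/multiplication keeps the fewest: 2 significant figures.
Rounded: 0.36 m/s.

0.36 m/s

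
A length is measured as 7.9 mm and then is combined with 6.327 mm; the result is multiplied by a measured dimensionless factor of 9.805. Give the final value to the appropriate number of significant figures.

1.39 × 10² mm

7.9 mm + 6.327 mm = 14.227 mm; the sum is limited to 1 decimal place (3 s.f.).
Carrying full precision, 14.227 × 9.805 = 139.495735 mm; 9.805 has 4 s.f., so the result keeps min(3, 4) = 3 s.f.
Rounded to 3 significant figures: 1.39 × 10² mm.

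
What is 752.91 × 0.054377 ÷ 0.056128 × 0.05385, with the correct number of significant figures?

752.91 × 0.054377 ÷ 0.056128 × 0.05385 = 39.2793641983…
Multiplication/division keeps the fewest significant figures: 752.91 → 5 s.f., 0.054377 → 5 s.f., 0.056128 → 5 s.f., 0.05385 → 4 s.f.; limit is 4.
Rounded to 4 significant figures: 39.28.

39.28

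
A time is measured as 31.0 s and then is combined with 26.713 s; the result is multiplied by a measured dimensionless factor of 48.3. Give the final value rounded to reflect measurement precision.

31.0 s + 26.713 s = 57.713 s; the sum is limited to 1 decimal place (3 s.f.).
Carrying full precision, 57.713 × 48.3 = 2787.5379 s; 48.3 has 3 s.f., so the result keeps min(3, 3) = 3 s.f.
Rounded to 3 significant figures: 2.79 × 10^3 s.

2.79 × 10^3 s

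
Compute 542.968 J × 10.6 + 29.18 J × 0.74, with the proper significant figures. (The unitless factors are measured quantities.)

5.78 × 10^3 J

542.968 × 10.6 = 5755.4608 → 5.76 × 10^3 J (3 s.f., last digit at the 10^1 place).
29.18 × 0.74 = 21.5932 → 22 J (2 s.f., last digit at the 10^0 place).
Sum: 5777.054 J; keep the coarser place, 10^1.
Result: 5.78 × 10^3 J.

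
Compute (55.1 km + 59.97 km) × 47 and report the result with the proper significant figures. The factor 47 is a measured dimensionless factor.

5.4 × 10³ km

55.1 km + 59.97 km = 115.07 km; the sum is limited to 1 decimal place (4 s.f.).
Carrying full precision, 115.07 × 47 = 5408.29 km; 47 has 2 s.f., so the result keeps min(4, 2) = 2 s.f.
Rounded to 2 significant figures: 5.4 × 10³ km.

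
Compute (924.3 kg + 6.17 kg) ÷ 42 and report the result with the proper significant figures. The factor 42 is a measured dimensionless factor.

924.3 kg + 6.17 kg = 930.47 kg; the sum is limited to 1 decimal place (4 s.f.).
Carrying full precision, 930.47 ÷ 42 = 22.154047619… kg; 42 has 2 s.f., so the result keeps min(4, 2) = 2 s.f.
Rounded to 2 significant figures: 22 kg.

22 kg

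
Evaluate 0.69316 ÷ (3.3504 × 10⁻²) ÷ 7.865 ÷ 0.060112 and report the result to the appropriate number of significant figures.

43.76

0.69316 ÷ (3.3504 × 10⁻²) ÷ 7.865 ÷ 0.060112 = 43.7599612116…
Multiplication/division keeps the fewest significant figures: 0.69316 → 5 s.f., 3.3504 × 10⁻² → 5 s.f., 7.865 → 4 s.f., 0.060112 → 5 s.f.; limit is 4.
Rounded to 4 significant figures: 43.76.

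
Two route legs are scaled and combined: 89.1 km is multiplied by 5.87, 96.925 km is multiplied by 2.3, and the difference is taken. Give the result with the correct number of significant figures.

89.1 × 5.87 = 523.017 → 523 km (3 s.f., last digit at the 10^0 place).
96.925 × 2.3 = 222.9275 → 2.2 × 10^2 km (2 s.f., last digit at the 10^1 place).
Difference: 300.0895 km; keep the coarser place, 10^1.
Result: 3.0 × 10^2 km.

3.0 × 10^2 km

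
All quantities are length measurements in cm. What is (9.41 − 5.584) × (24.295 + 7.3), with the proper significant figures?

9.41 − 5.584 = 3.826, limited to 2 d.p. → 3 s.f.; 24.295 + 7.3 = 31.595, limited to 1 d.p. → 3 s.f.
Carrying full precision, 3.826 × 31.595 = 120.88247; keep min(3, 3) = 3 s.f.
Rounded to 3 significant figures: 121 cm².

121 cm²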